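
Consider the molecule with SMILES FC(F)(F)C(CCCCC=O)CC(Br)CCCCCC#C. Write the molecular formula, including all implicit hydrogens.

C16H24BrF3O

Walk through each heavy atom and fill implicit hydrogens from standard valence (C 4, N 3, O 2, S 2, halogen 1):
  atom 1: F (halogen, monovalent) → 0 H
  atom 2: C, bond orders sum to 4 (valence 4) → 0 H
  atom 3: F (halogen, monovalent) → 0 H
  atom 4: F (halogen, monovalent) → 0 H
  atom 5: C, bond orders sum to 3 (valence 4) → 1 H
  atom 6: C, bond orders sum to 2 (valence 4) → 2 H
  atom 7: C, bond orders sum to 2 (valence 4) → 2 H
  atom 8: C, bond orders sum to 2 (valence 4) → 2 H
  atom 9: C, bond orders sum to 2 (valence 4) → 2 H
  atom 10: C, bond orders sum to 3 (valence 4) → 1 H
  atom 11: O, bond orders sum to 2 (valence 2) → 0 H
  atom 12: C, bond orders sum to 2 (valence 4) → 2 H
  atom 13: C, bond orders sum to 3 (valence 4) → 1 H
  atom 14: Br (halogen, monovalent) → 0 H
  atom 15: C, bond orders sum to 2 (valence 4) → 2 H
  atom 16: C, bond orders sum to 2 (valence 4) → 2 H
  atom 17: C, bond orders sum to 2 (valence 4) → 2 H
  atom 18: C, bond orders sum to 2 (valence 4) → 2 H
  atom 19: C, bond orders sum to 2 (valence 4) → 2 H
  atom 20: C, bond orders sum to 4 (valence 4) → 0 H
  atom 21: C, bond orders sum to 3 (valence 4) → 1 H
Totals → C:16, H:24, Br:1, F:3, O:1.
In Hill order: C16H24BrF3O.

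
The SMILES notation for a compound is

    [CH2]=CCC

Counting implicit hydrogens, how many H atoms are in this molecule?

8

Walk through each heavy atom and fill implicit hydrogens from standard valence (C 4, N 3, O 2, S 2, halogen 1):
  atom 1: C with explicit H count 2
  atom 2: C, bond orders sum to 3 (valence 4) → 1 H
  atom 3: C, bond orders sum to 2 (valence 4) → 2 H
  atom 4: C, bond orders sum to 1 (valence 4) → 3 H
Total hydrogens: 8.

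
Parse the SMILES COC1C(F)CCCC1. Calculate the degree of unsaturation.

Degree of unsaturation = (number of rings) + (number of π bonds).
Ring closures in the SMILES: 1.
π bonds: none → 0 DoU from unsaturation.
Total DoU = 1 + 0 = 1.

1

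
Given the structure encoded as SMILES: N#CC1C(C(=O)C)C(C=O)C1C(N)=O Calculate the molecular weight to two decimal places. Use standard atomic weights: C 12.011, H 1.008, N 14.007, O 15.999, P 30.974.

First, the molecular formula is C9H10N2O3 (counting implicit H from valence).
  C: 9 × 12.011 = 108.099
  H: 10 × 1.008 = 10.080
  N: 2 × 14.007 = 28.014
  O: 3 × 15.999 = 47.997
Sum: 9×12.011 + 10×1.008 + 2×14.007 + 3×15.999 = 194.190 → 194.19 g/mol.

194.19 g/mol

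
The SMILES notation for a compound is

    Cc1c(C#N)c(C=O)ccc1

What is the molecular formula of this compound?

Walk through each heavy atom and fill implicit hydrogens from standard valence (C 4, N 3, O 2, S 2, halogen 1); for lowercase aromatic atoms, an aromatic c carries 1 H when it has two neighbours and 0 H with three, and aromatic n carries 0 H:
  atom 1: C, bond orders sum to 1 (valence 4) → 3 H
  atom 2: aromatic c, 3 neighbours → 0 H
  atom 3: aromatic c, 3 neighbours → 0 H
  atom 4: C, bond orders sum to 4 (valence 4) → 0 H
  atom 5: N, bond orders sum to 3 (valence 3) → 0 H
  atom 6: aromatic c, 3 neighbours → 0 H
  atom 7: C, bond orders sum to 3 (valence 4) → 1 H
  atom 8: O, bond orders sum to 2 (valence 2) → 0 H
  atom 9: aromatic c, 2 neighbours → 1 H
  atom 10: aromatic c, 2 neighbours → 1 H
  atom 11: aromatic c, 2 neighbours → 1 H
Totals → C:9, H:7, N:1, O:1.

C9H7NO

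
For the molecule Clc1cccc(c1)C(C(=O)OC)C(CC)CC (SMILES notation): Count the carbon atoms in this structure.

Count every carbon token in the SMILES (each C, including those in ring-closure positions and inside branches).
Carbon count: 14.

14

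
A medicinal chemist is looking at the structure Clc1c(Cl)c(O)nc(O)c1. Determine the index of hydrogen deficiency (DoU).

Molecular formula: C5H3Cl2NO2.
DoU = (2C + 2 + N − H − X) / 2, where X is the halogen count and O/S are ignored.
    = (2·5 + 2 + 1 − 3 − 2) / 2 = 8 / 2 = 4.

4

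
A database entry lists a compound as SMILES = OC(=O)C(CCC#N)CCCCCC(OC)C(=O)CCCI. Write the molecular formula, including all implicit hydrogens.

C16H26INO4

Walk through each heavy atom and fill implicit hydrogens from standard valence (C 4, N 3, O 2, S 2, halogen 1):
  atom 1: O, bond orders sum to 1 (valence 2) → 1 H
  atom 2: C, bond orders sum to 4 (valence 4) → 0 H
  atom 3: O, bond orders sum to 2 (valence 2) → 0 H
  atom 4: C, bond orders sum to 3 (valence 4) → 1 H
  atom 5: C, bond orders sum to 2 (valence 4) → 2 H
  atom 6: C, bond orders sum to 2 (valence 4) → 2 H
  atom 7: C, bond orders sum to 4 (valence 4) → 0 H
  atom 8: N, bond orders sum to 3 (valence 3) → 0 H
  atom 9: C, bond orders sum to 2 (valence 4) → 2 H
  atom 10: C, bond orders sum to 2 (valence 4) → 2 H
  atom 11: C, bond orders sum to 2 (valence 4) → 2 H
  atom 12: C, bond orders sum to 2 (valence 4) → 2 H
  atom 13: C, bond orders sum to 2 (valence 4) → 2 H
  atom 14: C, bond orders sum to 3 (valence 4) → 1 H
  atom 15: O, bond orders sum to 2 (valence 2) → 0 H
  atom 16: C, bond orders sum to 1 (valence 4) → 3 H
  atom 17: C, bond orders sum to 4 (valence 4) → 0 H
  atom 18: O, bond orders sum to 2 (valence 2) → 0 H
  atom 19: C, bond orders sum to 2 (valence 4) → 2 H
  atom 20: C, bond orders sum to 2 (valence 4) → 2 H
  atom 21: C, bond orders sum to 2 (valence 4) → 2 H
  atom 22: I (halogen, monovalent) → 0 H
Totals → C:16, H:26, I:1, N:1, O:4.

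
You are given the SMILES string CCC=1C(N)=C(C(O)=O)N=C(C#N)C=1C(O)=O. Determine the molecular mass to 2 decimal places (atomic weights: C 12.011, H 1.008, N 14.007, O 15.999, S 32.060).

First, the molecular formula is C10H9N3O4 (counting implicit H from valence).
  C: 10 × 12.011 = 120.110
  H: 9 × 1.008 = 9.072
  N: 3 × 14.007 = 42.021
  O: 4 × 15.999 = 63.996
Sum: 10×12.011 + 9×1.008 + 3×14.007 + 4×15.999 = 235.199 → 235.20 g/mol.

235.20 g/mol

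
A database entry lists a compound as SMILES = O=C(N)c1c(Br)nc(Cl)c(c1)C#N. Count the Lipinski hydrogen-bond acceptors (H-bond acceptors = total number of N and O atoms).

4

N atoms: 3; O atoms: 1.
Lipinski HBA = 3 + 1 = 4.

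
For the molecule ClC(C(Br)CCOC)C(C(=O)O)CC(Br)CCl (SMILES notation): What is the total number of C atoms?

10

Count every carbon token in the SMILES (each C, including those in ring-closure positions and inside branches).
Carbon count: 10.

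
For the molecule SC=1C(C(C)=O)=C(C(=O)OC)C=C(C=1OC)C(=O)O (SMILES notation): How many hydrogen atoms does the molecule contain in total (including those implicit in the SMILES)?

Walk through each heavy atom and fill implicit hydrogens from standard valence (C 4, N 3, O 2, S 2, halogen 1):
  atom 1: S, bond orders sum to 1 (valence 2) → 1 H
  atom 2: C, bond orders sum to 4 (valence 4) → 0 H
  atom 3: C, bond orders sum to 4 (valence 4) → 0 H
  atom 4: C, bond orders sum to 4 (valence 4) → 0 H
  atom 5: C, bond orders sum to 1 (valence 4) → 3 H
  atom 6: O, bond orders sum to 2 (valence 2) → 0 H
  atom 7: C, bond orders sum to 4 (valence 4) → 0 H
  atom 8: C, bond orders sum to 4 (valence 4) → 0 H
  atom 9: O, bond orders sum to 2 (valence 2) → 0 H
  atom 10: O, bond orders sum to 2 (valence 2) → 0 H
  atom 11: C, bond orders sum to 1 (valence 4) → 3 H
  atom 12: C, bond orders sum to 3 (valence 4) → 1 H
  atom 13: C, bond orders sum to 4 (valence 4) → 0 H
  atom 14: C, bond orders sum to 4 (valence 4) → 0 H
  atom 15: O, bond orders sum to 2 (valence 2) → 0 H
  atom 16: C, bond orders sum to 1 (valence 4) → 3 H
  atom 17: C, bond orders sum to 4 (valence 4) → 0 H
  atom 18: O, bond orders sum to 2 (valence 2) → 0 H
  atom 19: O, bond orders sum to 1 (valence 2) → 1 H
Total hydrogens: 12.

12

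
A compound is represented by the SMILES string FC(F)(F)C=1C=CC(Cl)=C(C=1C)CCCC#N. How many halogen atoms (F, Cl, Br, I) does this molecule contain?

4

Halogen atoms appear at heavy-atom positions 1, 3, 4, 9 (1×Cl, 3×F).
Other groups present: 1 nitrile.
Halogen count: 4.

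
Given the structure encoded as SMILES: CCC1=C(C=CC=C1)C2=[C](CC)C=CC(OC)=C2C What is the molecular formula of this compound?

Walk through each heavy atom and fill implicit hydrogens from standard valence (C 4, N 3, O 2, S 2, halogen 1):
  atom 1: C, bond orders sum to 1 (valence 4) → 3 H
  atom 2: C, bond orders sum to 2 (valence 4) → 2 H
  atom 3: C, bond orders sum to 4 (valence 4) → 0 H
  atom 4: C, bond orders sum to 4 (valence 4) → 0 H
  atom 5: C, bond orders sum to 3 (valence 4) → 1 H
  atom 6: C, bond orders sum to 3 (valence 4) → 1 H
  atom 7: C, bond orders sum to 3 (valence 4) → 1 H
  atom 8: C, bond orders sum to 3 (valence 4) → 1 H
  atom 9: C, bond orders sum to 4 (valence 4) → 0 H
  atom 10: C with explicit H count 0
  atom 11: C, bond orders sum to 2 (valence 4) → 2 H
  atom 12: C, bond orders sum to 1 (valence 4) → 3 H
  atom 13: C, bond orders sum to 3 (valence 4) → 1 H
  atom 14: C, bond orders sum to 3 (valence 4) → 1 H
  atom 15: C, bond orders sum to 4 (valence 4) → 0 H
  atom 16: O, bond orders sum to 2 (valence 2) → 0 H
  atom 17: C, bond orders sum to 1 (valence 4) → 3 H
  atom 18: C, bond orders sum to 4 (valence 4) → 0 H
  atom 19: C, bond orders sum to 1 (valence 4) → 3 H
Totals → C:18, H:22, O:1.

C18H22O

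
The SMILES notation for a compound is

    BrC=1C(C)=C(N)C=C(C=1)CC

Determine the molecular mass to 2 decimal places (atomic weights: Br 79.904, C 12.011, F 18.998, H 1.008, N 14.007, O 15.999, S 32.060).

214.11 g/mol

First, the molecular formula is C9H12BrN (counting implicit H from valence).
  Br: 1 × 79.904 = 79.904
  C: 9 × 12.011 = 108.099
  H: 12 × 1.008 = 12.096
  N: 1 × 14.007 = 14.007
Sum: 1×79.904 + 9×12.011 + 12×1.008 + 1×14.007 = 214.106 → 214.11 g/mol.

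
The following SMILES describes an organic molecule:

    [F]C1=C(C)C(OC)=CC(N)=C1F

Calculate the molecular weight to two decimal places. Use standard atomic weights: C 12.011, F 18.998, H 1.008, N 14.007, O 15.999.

173.16 g/mol

First, the molecular formula is C8H9F2NO (counting implicit H from valence).
  C: 8 × 12.011 = 96.088
  F: 2 × 18.998 = 37.996
  H: 9 × 1.008 = 9.072
  N: 1 × 14.007 = 14.007
  O: 1 × 15.999 = 15.999
Sum: 8×12.011 + 2×18.998 + 9×1.008 + 1×14.007 + 1×15.999 = 173.162 → 173.16 g/mol.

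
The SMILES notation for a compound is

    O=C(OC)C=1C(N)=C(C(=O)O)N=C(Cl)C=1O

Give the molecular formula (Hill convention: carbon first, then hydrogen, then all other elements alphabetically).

Walk through each heavy atom and fill implicit hydrogens from standard valence (C 4, N 3, O 2, S 2, halogen 1):
  atom 1: O, bond orders sum to 2 (valence 2) → 0 H
  atom 2: C, bond orders sum to 4 (valence 4) → 0 H
  atom 3: O, bond orders sum to 2 (valence 2) → 0 H
  atom 4: C, bond orders sum to 1 (valence 4) → 3 H
  atom 5: C, bond orders sum to 4 (valence 4) → 0 H
  atom 6: C, bond orders sum to 4 (valence 4) → 0 H
  atom 7: N, bond orders sum to 1 (valence 3) → 2 H
  atom 8: C, bond orders sum to 4 (valence 4) → 0 H
  atom 9: C, bond orders sum to 4 (valence 4) → 0 H
  atom 10: O, bond orders sum to 2 (valence 2) → 0 H
  atom 11: O, bond orders sum to 1 (valence 2) → 1 H
  atom 12: N, bond orders sum to 3 (valence 3) → 0 H
  atom 13: C, bond orders sum to 4 (valence 4) → 0 H
  atom 14: Cl (halogen, monovalent) → 0 H
  atom 15: C, bond orders sum to 4 (valence 4) → 0 H
  atom 16: O, bond orders sum to 1 (valence 2) → 1 H
Totals → C:8, H:7, Cl:1, N:2, O:5.
In Hill order: C8H7ClN2O5.

C8H7ClN2O5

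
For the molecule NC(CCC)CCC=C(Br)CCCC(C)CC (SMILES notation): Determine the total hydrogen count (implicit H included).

30

Walk through each heavy atom and fill implicit hydrogens from standard valence (C 4, N 3, O 2, S 2, halogen 1):
  atom 1: N, bond orders sum to 1 (valence 3) → 2 H
  atom 2: C, bond orders sum to 3 (valence 4) → 1 H
  atom 3: C, bond orders sum to 2 (valence 4) → 2 H
  atom 4: C, bond orders sum to 2 (valence 4) → 2 H
  atom 5: C, bond orders sum to 1 (valence 4) → 3 H
  atom 6: C, bond orders sum to 2 (valence 4) → 2 H
  atom 7: C, bond orders sum to 2 (valence 4) → 2 H
  atom 8: C, bond orders sum to 3 (valence 4) → 1 H
  atom 9: C, bond orders sum to 4 (valence 4) → 0 H
  atom 10: Br (halogen, monovalent) → 0 H
  atom 11: C, bond orders sum to 2 (valence 4) → 2 H
  atom 12: C, bond orders sum to 2 (valence 4) → 2 H
  atom 13: C, bond orders sum to 2 (valence 4) → 2 H
  atom 14: C, bond orders sum to 3 (valence 4) → 1 H
  atom 15: C, bond orders sum to 1 (valence 4) → 3 H
  atom 16: C, bond orders sum to 2 (valence 4) → 2 H
  atom 17: C, bond orders sum to 1 (valence 4) → 3 H
Total hydrogens: 30.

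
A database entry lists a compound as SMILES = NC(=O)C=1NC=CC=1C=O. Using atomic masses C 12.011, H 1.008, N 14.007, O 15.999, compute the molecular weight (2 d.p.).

138.13 g/mol

First, the molecular formula is C6H6N2O2 (counting implicit H from valence).
  C: 6 × 12.011 = 72.066
  H: 6 × 1.008 = 6.048
  N: 2 × 14.007 = 28.014
  O: 2 × 15.999 = 31.998
Sum: 6×12.011 + 6×1.008 + 2×14.007 + 2×15.999 = 138.126 → 138.13 g/mol.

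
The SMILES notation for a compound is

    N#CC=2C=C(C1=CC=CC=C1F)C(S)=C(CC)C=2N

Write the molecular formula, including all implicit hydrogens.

Walk through each heavy atom and fill implicit hydrogens from standard valence (C 4, N 3, O 2, S 2, halogen 1):
  atom 1: N, bond orders sum to 3 (valence 3) → 0 H
  atom 2: C, bond orders sum to 4 (valence 4) → 0 H
  atom 3: C, bond orders sum to 4 (valence 4) → 0 H
  atom 4: C, bond orders sum to 3 (valence 4) → 1 H
  atom 5: C, bond orders sum to 4 (valence 4) → 0 H
  atom 6: C, bond orders sum to 4 (valence 4) → 0 H
  atom 7: C, bond orders sum to 3 (valence 4) → 1 H
  atom 8: C, bond orders sum to 3 (valence 4) → 1 H
  atom 9: C, bond orders sum to 3 (valence 4) → 1 H
  atom 10: C, bond orders sum to 3 (valence 4) → 1 H
  atom 11: C, bond orders sum to 4 (valence 4) → 0 H
  atom 12: F (halogen, monovalent) → 0 H
  atom 13: C, bond orders sum to 4 (valence 4) → 0 H
  atom 14: S, bond orders sum to 1 (valence 2) → 1 H
  atom 15: C, bond orders sum to 4 (valence 4) → 0 H
  atom 16: C, bond orders sum to 2 (valence 4) → 2 H
  atom 17: C, bond orders sum to 1 (valence 4) → 3 H
  atom 18: C, bond orders sum to 4 (valence 4) → 0 H
  atom 19: N, bond orders sum to 1 (valence 3) → 2 H
Totals → C:15, H:13, F:1, N:2, S:1.

C15H13FN2S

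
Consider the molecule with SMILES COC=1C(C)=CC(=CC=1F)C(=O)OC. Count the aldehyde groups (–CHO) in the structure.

0

Scan the SMILES for the aldehyde motif — none present.
Groups that are present: 1 ester, 1 ether.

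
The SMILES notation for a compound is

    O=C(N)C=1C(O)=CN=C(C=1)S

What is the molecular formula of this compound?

Walk through each heavy atom and fill implicit hydrogens from standard valence (C 4, N 3, O 2, S 2, halogen 1):
  atom 1: O, bond orders sum to 2 (valence 2) → 0 H
  atom 2: C, bond orders sum to 4 (valence 4) → 0 H
  atom 3: N, bond orders sum to 1 (valence 3) → 2 H
  atom 4: C, bond orders sum to 4 (valence 4) → 0 H
  atom 5: C, bond orders sum to 4 (valence 4) → 0 H
  atom 6: O, bond orders sum to 1 (valence 2) → 1 H
  atom 7: C, bond orders sum to 3 (valence 4) → 1 H
  atom 8: N, bond orders sum to 3 (valence 3) → 0 H
  atom 9: C, bond orders sum to 4 (valence 4) → 0 H
  atom 10: C, bond orders sum to 3 (valence 4) → 1 H
  atom 11: S, bond orders sum to 1 (valence 2) → 1 H
Totals → C:6, H:6, N:2, O:2, S:1.

C6H6N2O2S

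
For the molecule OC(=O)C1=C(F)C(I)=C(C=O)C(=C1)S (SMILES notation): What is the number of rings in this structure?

1

In SMILES, each pair of matching ring-closure digits denotes one ring-closing bond; the number of such bonds equals the number of independent rings.
Ring-closure bonds here: 1.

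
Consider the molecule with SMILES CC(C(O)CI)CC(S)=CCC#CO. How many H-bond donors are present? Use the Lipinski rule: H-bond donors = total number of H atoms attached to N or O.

Donors: find every N or O and count the H atoms it carries.
  atom 4 (O): bond orders sum to 1 → 1 H
  atom 14 (O): bond orders sum to 1 → 1 H
Lipinski HBD = 2.

2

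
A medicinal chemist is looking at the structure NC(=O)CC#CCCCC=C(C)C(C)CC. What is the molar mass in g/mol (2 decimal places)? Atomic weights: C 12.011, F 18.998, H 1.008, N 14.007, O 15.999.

221.34 g/mol

First, the molecular formula is C14H23NO (counting implicit H from valence).
  C: 14 × 12.011 = 168.154
  H: 23 × 1.008 = 23.184
  N: 1 × 14.007 = 14.007
  O: 1 × 15.999 = 15.999
Sum: 14×12.011 + 23×1.008 + 1×14.007 + 1×15.999 = 221.344 → 221.34 g/mol.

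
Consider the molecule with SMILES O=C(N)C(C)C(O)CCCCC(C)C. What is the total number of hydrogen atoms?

23

Walk through each heavy atom and fill implicit hydrogens from standard valence (C 4, N 3, O 2, S 2, halogen 1):
  atom 1: O, bond orders sum to 2 (valence 2) → 0 H
  atom 2: C, bond orders sum to 4 (valence 4) → 0 H
  atom 3: N, bond orders sum to 1 (valence 3) → 2 H
  atom 4: C, bond orders sum to 3 (valence 4) → 1 H
  atom 5: C, bond orders sum to 1 (valence 4) → 3 H
  atom 6: C, bond orders sum to 3 (valence 4) → 1 H
  atom 7: O, bond orders sum to 1 (valence 2) → 1 H
  atom 8: C, bond orders sum to 2 (valence 4) → 2 H
  atom 9: C, bond orders sum to 2 (valence 4) → 2 H
  atom 10: C, bond orders sum to 2 (valence 4) → 2 H
  atom 11: C, bond orders sum to 2 (valence 4) → 2 H
  atom 12: C, bond orders sum to 3 (valence 4) → 1 H
  atom 13: C, bond orders sum to 1 (valence 4) → 3 H
  atom 14: C, bond orders sum to 1 (valence 4) → 3 H
Total hydrogens: 23.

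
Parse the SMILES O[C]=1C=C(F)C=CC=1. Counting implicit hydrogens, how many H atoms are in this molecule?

Walk through each heavy atom and fill implicit hydrogens from standard valence (C 4, N 3, O 2, S 2, halogen 1):
  atom 1: O, bond orders sum to 1 (valence 2) → 1 H
  atom 2: C with explicit H count 0
  atom 3: C, bond orders sum to 3 (valence 4) → 1 H
  atom 4: C, bond orders sum to 4 (valence 4) → 0 H
  atom 5: F (halogen, monovalent) → 0 H
  atom 6: C, bond orders sum to 3 (valence 4) → 1 H
  atom 7: C, bond orders sum to 3 (valence 4) → 1 H
  atom 8: C, bond orders sum to 3 (valence 4) → 1 H
Total hydrogens: 5.

5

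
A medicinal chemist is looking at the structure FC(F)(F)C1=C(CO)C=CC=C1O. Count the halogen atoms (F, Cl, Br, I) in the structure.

Halogen atoms appear at heavy-atom positions 1, 3, 4 (3×F).
Other groups present: 2 hydroxyl.
Halogen count: 3.

3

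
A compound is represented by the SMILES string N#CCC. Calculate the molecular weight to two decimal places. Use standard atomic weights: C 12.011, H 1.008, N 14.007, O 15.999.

55.08 g/mol

First, the molecular formula is C3H5N (counting implicit H from valence).
  C: 3 × 12.011 = 36.033
  H: 5 × 1.008 = 5.040
  N: 1 × 14.007 = 14.007
Sum: 3×12.011 + 5×1.008 + 1×14.007 = 55.080 → 55.08 g/mol.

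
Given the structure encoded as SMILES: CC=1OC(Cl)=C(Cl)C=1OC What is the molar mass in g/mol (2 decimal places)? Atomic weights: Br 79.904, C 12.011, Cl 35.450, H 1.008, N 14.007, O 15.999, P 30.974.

181.01 g/mol

First, the molecular formula is C6H6Cl2O2 (counting implicit H from valence).
  C: 6 × 12.011 = 72.066
  Cl: 2 × 35.450 = 70.900
  H: 6 × 1.008 = 6.048
  O: 2 × 15.999 = 31.998
Sum: 6×12.011 + 2×35.450 + 6×1.008 + 2×15.999 = 181.012 → 181.01 g/mol.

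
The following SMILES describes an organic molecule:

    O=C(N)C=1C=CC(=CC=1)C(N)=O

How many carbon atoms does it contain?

8

Count every carbon token in the SMILES (each C, including those in ring-closure positions and inside branches).
Carbon count: 8.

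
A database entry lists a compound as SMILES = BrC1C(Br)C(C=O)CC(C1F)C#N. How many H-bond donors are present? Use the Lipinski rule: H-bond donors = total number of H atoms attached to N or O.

Donors: find every N or O and count the H atoms it carries.
  atom 7 (O): bond orders sum to 2 → 0 H
  atom 13 (N): bond orders sum to 3 → 0 H
Lipinski HBD = 0.

0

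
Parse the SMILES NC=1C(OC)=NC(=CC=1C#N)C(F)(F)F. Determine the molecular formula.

C8H6F3N3O

Walk through each heavy atom and fill implicit hydrogens from standard valence (C 4, N 3, O 2, S 2, halogen 1):
  atom 1: N, bond orders sum to 1 (valence 3) → 2 H
  atom 2: C, bond orders sum to 4 (valence 4) → 0 H
  atom 3: C, bond orders sum to 4 (valence 4) → 0 H
  atom 4: O, bond orders sum to 2 (valence 2) → 0 H
  atom 5: C, bond orders sum to 1 (valence 4) → 3 H
  atom 6: N, bond orders sum to 3 (valence 3) → 0 H
  atom 7: C, bond orders sum to 4 (valence 4) → 0 H
  atom 8: C, bond orders sum to 3 (valence 4) → 1 H
  atom 9: C, bond orders sum to 4 (valence 4) → 0 H
  atom 10: C, bond orders sum to 4 (valence 4) → 0 H
  atom 11: N, bond orders sum to 3 (valence 3) → 0 H
  atom 12: C, bond orders sum to 4 (valence 4) → 0 H
  atom 13: F (halogen, monovalent) → 0 H
  atom 14: F (halogen, monovalent) → 0 H
  atom 15: F (halogen, monovalent) → 0 H
Totals → C:8, H:6, F:3, N:3, O:1.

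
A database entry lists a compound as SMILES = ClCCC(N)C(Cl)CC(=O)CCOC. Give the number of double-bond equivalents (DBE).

Degree of unsaturation = (number of rings) + (number of π bonds).
Ring closures in the SMILES: 0.
π bonds: 1 double bond (each 1 DoU) → 1 DoU from unsaturation.
Total DoU = 0 + 1 = 1.

1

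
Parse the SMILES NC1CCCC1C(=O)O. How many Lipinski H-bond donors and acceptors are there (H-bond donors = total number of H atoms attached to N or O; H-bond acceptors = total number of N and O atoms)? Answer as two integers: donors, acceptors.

Donors: find every N or O and count the H atoms it carries.
  atom 1 (N): bond orders sum to 1 → 2 H
  atom 8 (O): bond orders sum to 2 → 0 H
  atom 9 (O): bond orders sum to 1 → 1 H
Lipinski HBD = 3.
Acceptors: N atoms = 1, O atoms = 2 → HBA = 3.

3, 3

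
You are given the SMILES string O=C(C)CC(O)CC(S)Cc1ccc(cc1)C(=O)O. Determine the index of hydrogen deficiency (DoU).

Molecular formula: C14H18O4S.
DoU = (2C + 2 + N − H − X) / 2, where X is the halogen count and O/S are ignored.
    = (2·14 + 2 + 0 − 18 − 0) / 2 = 12 / 2 = 6.

6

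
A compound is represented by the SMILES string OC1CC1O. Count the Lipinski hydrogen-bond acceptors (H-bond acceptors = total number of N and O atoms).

N atoms: 0; O atoms: 2.
Lipinski HBA = 0 + 2 = 2.

2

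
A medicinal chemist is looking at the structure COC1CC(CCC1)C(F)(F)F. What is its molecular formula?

C8H13F3O

Walk through each heavy atom and fill implicit hydrogens from standard valence (C 4, N 3, O 2, S 2, halogen 1):
  atom 1: C, bond orders sum to 1 (valence 4) → 3 H
  atom 2: O, bond orders sum to 2 (valence 2) → 0 H
  atom 3: C, bond orders sum to 3 (valence 4) → 1 H
  atom 4: C, bond orders sum to 2 (valence 4) → 2 H
  atom 5: C, bond orders sum to 3 (valence 4) → 1 H
  atom 6: C, bond orders sum to 2 (valence 4) → 2 H
  atom 7: C, bond orders sum to 2 (valence 4) → 2 H
  atom 8: C, bond orders sum to 2 (valence 4) → 2 H
  atom 9: C, bond orders sum to 4 (valence 4) → 0 H
  atom 10: F (halogen, monovalent) → 0 H
  atom 11: F (halogen, monovalent) → 0 H
  atom 12: F (halogen, monovalent) → 0 H
Totals → C:8, H:13, F:3, O:1.
In Hill order: C8H13F3O.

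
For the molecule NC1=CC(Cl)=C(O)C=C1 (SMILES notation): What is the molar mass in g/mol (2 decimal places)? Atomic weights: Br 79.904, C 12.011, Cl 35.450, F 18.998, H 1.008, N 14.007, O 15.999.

First, the molecular formula is C6H6ClNO (counting implicit H from valence).
  C: 6 × 12.011 = 72.066
  Cl: 1 × 35.450 = 35.450
  H: 6 × 1.008 = 6.048
  N: 1 × 14.007 = 14.007
  O: 1 × 15.999 = 15.999
Sum: 6×12.011 + 1×35.450 + 6×1.008 + 1×14.007 + 1×15.999 = 143.570 → 143.57 g/mol.

143.57 g/mol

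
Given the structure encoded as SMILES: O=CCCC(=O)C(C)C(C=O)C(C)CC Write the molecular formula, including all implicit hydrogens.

Walk through each heavy atom and fill implicit hydrogens from standard valence (C 4, N 3, O 2, S 2, halogen 1):
  atom 1: O, bond orders sum to 2 (valence 2) → 0 H
  atom 2: C, bond orders sum to 3 (valence 4) → 1 H
  atom 3: C, bond orders sum to 2 (valence 4) → 2 H
  atom 4: C, bond orders sum to 2 (valence 4) → 2 H
  atom 5: C, bond orders sum to 4 (valence 4) → 0 H
  atom 6: O, bond orders sum to 2 (valence 2) → 0 H
  atom 7: C, bond orders sum to 3 (valence 4) → 1 H
  atom 8: C, bond orders sum to 1 (valence 4) → 3 H
  atom 9: C, bond orders sum to 3 (valence 4) → 1 H
  atom 10: C, bond orders sum to 3 (valence 4) → 1 H
  atom 11: O, bond orders sum to 2 (valence 2) → 0 H
  atom 12: C, bond orders sum to 3 (valence 4) → 1 H
  atom 13: C, bond orders sum to 1 (valence 4) → 3 H
  atom 14: C, bond orders sum to 2 (valence 4) → 2 H
  atom 15: C, bond orders sum to 1 (valence 4) → 3 H
Totals → C:12, H:20, O:3.
In Hill order: C12H20O3.

C12H20O3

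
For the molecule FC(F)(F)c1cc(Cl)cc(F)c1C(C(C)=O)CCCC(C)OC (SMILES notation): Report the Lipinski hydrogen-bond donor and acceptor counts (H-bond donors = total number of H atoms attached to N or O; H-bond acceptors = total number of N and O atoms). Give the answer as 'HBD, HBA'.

0, 2

Donors: find every N or O and count the H atoms it carries.
  atom 16 (O): bond orders sum to 2 → 0 H
  atom 22 (O): bond orders sum to 2 → 0 H
Lipinski HBD = 0.
Acceptors: N atoms = 0, O atoms = 2 → HBA = 2.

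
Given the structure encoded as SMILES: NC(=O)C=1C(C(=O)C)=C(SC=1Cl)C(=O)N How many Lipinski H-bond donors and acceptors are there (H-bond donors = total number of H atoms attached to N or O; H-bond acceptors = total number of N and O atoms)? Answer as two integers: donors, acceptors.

Donors: find every N or O and count the H atoms it carries.
  atom 1 (N): bond orders sum to 1 → 2 H
  atom 3 (O): bond orders sum to 2 → 0 H
  atom 7 (O): bond orders sum to 2 → 0 H
  atom 14 (O): bond orders sum to 2 → 0 H
  atom 15 (N): bond orders sum to 1 → 2 H
Lipinski HBD = 4.
Acceptors: N atoms = 2, O atoms = 3 → HBA = 5.

4, 5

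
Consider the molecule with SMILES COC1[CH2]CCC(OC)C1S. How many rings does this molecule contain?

1

In SMILES, each pair of matching ring-closure digits denotes one ring-closing bond; the number of such bonds equals the number of independent rings.
Ring-closure bonds here: 1.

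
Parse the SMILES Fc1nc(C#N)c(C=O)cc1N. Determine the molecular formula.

Walk through each heavy atom and fill implicit hydrogens from standard valence (C 4, N 3, O 2, S 2, halogen 1); for lowercase aromatic atoms, an aromatic c carries 1 H when it has two neighbours and 0 H with three, and aromatic n carries 0 H:
  atom 1: F (halogen, monovalent) → 0 H
  atom 2: aromatic c, 3 neighbours → 0 H
  atom 3: aromatic n, 2 neighbours → 0 H
  atom 4: aromatic c, 3 neighbours → 0 H
  atom 5: C, bond orders sum to 4 (valence 4) → 0 H
  atom 6: N, bond orders sum to 3 (valence 3) → 0 H
  atom 7: aromatic c, 3 neighbours → 0 H
  atom 8: C, bond orders sum to 3 (valence 4) → 1 H
  atom 9: O, bond orders sum to 2 (valence 2) → 0 H
  atom 10: aromatic c, 2 neighbours → 1 H
  atom 11: aromatic c, 3 neighbours → 0 H
  atom 12: N, bond orders sum to 1 (valence 3) → 2 H
Totals → C:7, H:4, F:1, N:3, O:1.
In Hill order: C7H4FN3O.

C7H4FN3O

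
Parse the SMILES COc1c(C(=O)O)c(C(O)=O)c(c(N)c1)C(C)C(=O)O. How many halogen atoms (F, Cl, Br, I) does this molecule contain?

0

Scan the SMILES for the halogen motif — none present.
Groups that are present: 3 carboxylic acid, 1 ether, 1 primary amine.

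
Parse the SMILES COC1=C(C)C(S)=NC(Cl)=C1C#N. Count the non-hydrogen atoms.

Every atom symbol written in the SMILES (organic subset) is one heavy atom; implicit H are not written.
Heavy atoms by element → C:8, Cl:1, N:2, O:1, S:1.
Total: 13.

13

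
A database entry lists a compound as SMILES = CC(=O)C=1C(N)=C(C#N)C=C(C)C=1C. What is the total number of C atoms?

Count every carbon token in the SMILES (each C, including those in ring-closure positions and inside branches).
Carbon count: 11.

11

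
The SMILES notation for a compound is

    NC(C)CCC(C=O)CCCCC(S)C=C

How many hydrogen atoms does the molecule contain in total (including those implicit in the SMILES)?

25

Walk through each heavy atom and fill implicit hydrogens from standard valence (C 4, N 3, O 2, S 2, halogen 1):
  atom 1: N, bond orders sum to 1 (valence 3) → 2 H
  atom 2: C, bond orders sum to 3 (valence 4) → 1 H
  atom 3: C, bond orders sum to 1 (valence 4) → 3 H
  atom 4: C, bond orders sum to 2 (valence 4) → 2 H
  atom 5: C, bond orders sum to 2 (valence 4) → 2 H
  atom 6: C, bond orders sum to 3 (valence 4) → 1 H
  atom 7: C, bond orders sum to 3 (valence 4) → 1 H
  atom 8: O, bond orders sum to 2 (valence 2) → 0 H
  atom 9: C, bond orders sum to 2 (valence 4) → 2 H
  atom 10: C, bond orders sum to 2 (valence 4) → 2 H
  atom 11: C, bond orders sum to 2 (valence 4) → 2 H
  atom 12: C, bond orders sum to 2 (valence 4) → 2 H
  atom 13: C, bond orders sum to 3 (valence 4) → 1 H
  atom 14: S, bond orders sum to 1 (valence 2) → 1 H
  atom 15: C, bond orders sum to 3 (valence 4) → 1 H
  atom 16: C, bond orders sum to 2 (valence 4) → 2 H
Total hydrogens: 25.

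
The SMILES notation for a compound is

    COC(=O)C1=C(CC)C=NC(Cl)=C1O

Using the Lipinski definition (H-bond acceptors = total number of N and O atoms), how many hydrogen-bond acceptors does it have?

4

N atoms: 1; O atoms: 3.
Lipinski HBA = 1 + 3 = 4.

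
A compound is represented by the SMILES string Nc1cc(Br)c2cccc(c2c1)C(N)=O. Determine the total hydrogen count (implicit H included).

Walk through each heavy atom and fill implicit hydrogens from standard valence (C 4, N 3, O 2, S 2, halogen 1); for lowercase aromatic atoms, an aromatic c carries 1 H when it has two neighbours and 0 H with three, and aromatic n carries 0 H:
  atom 1: N, bond orders sum to 1 (valence 3) → 2 H
  atom 2: aromatic c, 3 neighbours → 0 H
  atom 3: aromatic c, 2 neighbours → 1 H
  atom 4: aromatic c, 3 neighbours → 0 H
  atom 5: Br (halogen, monovalent) → 0 H
  atom 6: aromatic c, 3 neighbours → 0 H
  atom 7: aromatic c, 2 neighbours → 1 H
  atom 8: aromatic c, 2 neighbours → 1 H
  atom 9: aromatic c, 2 neighbours → 1 H
  atom 10: aromatic c, 3 neighbours → 0 H
  atom 11: aromatic c, 3 neighbours → 0 H
  atom 12: aromatic c, 2 neighbours → 1 H
  atom 13: C, bond orders sum to 4 (valence 4) → 0 H
  atom 14: N, bond orders sum to 1 (valence 3) → 2 H
  atom 15: O, bond orders sum to 2 (valence 2) → 0 H
Total hydrogens: 9.

9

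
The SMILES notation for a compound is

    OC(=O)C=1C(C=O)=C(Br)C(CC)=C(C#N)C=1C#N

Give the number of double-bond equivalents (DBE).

Degree of unsaturation = (number of rings) + (number of π bonds).
Ring closures in the SMILES: 1.
π bonds: 5 double bonds (each 1 DoU), 2 triple bonds (each 2 DoU) → 9 DoU from unsaturation.
Total DoU = 1 + 9 = 10.

10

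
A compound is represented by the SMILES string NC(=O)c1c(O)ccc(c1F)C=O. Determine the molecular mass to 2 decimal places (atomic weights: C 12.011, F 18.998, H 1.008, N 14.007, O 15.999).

183.14 g/mol

First, the molecular formula is C8H6FNO3 (counting implicit H from valence).
  C: 8 × 12.011 = 96.088
  F: 1 × 18.998 = 18.998
  H: 6 × 1.008 = 6.048
  N: 1 × 14.007 = 14.007
  O: 3 × 15.999 = 47.997
Sum: 8×12.011 + 1×18.998 + 6×1.008 + 1×14.007 + 3×15.999 = 183.138 → 183.14 g/mol.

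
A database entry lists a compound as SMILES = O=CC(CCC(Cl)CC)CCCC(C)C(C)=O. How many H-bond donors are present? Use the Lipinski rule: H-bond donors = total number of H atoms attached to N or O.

0

Donors: find every N or O and count the H atoms it carries.
  atom 1 (O): bond orders sum to 2 → 0 H
  atom 17 (O): bond orders sum to 2 → 0 H
Lipinski HBD = 0.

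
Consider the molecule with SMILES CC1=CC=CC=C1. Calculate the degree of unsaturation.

4

Molecular formula: C7H8.
DoU = (2C + 2 + N − H − X) / 2, where X is the halogen count and O/S are ignored.
    = (2·7 + 2 + 0 − 8 − 0) / 2 = 8 / 2 = 4.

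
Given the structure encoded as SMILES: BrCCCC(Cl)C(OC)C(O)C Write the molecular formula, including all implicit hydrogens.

Walk through each heavy atom and fill implicit hydrogens from standard valence (C 4, N 3, O 2, S 2, halogen 1):
  atom 1: Br (halogen, monovalent) → 0 H
  atom 2: C, bond orders sum to 2 (valence 4) → 2 H
  atom 3: C, bond orders sum to 2 (valence 4) → 2 H
  atom 4: C, bond orders sum to 2 (valence 4) → 2 H
  atom 5: C, bond orders sum to 3 (valence 4) → 1 H
  atom 6: Cl (halogen, monovalent) → 0 H
  atom 7: C, bond orders sum to 3 (valence 4) → 1 H
  atom 8: O, bond orders sum to 2 (valence 2) → 0 H
  atom 9: C, bond orders sum to 1 (valence 4) → 3 H
  atom 10: C, bond orders sum to 3 (valence 4) → 1 H
  atom 11: O, bond orders sum to 1 (valence 2) → 1 H
  atom 12: C, bond orders sum to 1 (valence 4) → 3 H
Totals → C:8, H:16, Br:1, Cl:1, O:2.

C8H16BrClO2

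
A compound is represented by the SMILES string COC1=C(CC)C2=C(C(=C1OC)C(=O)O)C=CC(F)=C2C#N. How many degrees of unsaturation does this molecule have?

10

Degree of unsaturation = (number of rings) + (number of π bonds).
Ring closures in the SMILES: 2.
π bonds: 6 double bonds (each 1 DoU), 1 triple bond (each 2 DoU) → 8 DoU from unsaturation.
Total DoU = 2 + 8 = 10.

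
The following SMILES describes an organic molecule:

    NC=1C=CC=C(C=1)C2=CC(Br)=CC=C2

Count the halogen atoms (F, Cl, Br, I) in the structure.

Halogen atoms appear at heavy-atom position 11 (1×Br).
Other groups present: 1 primary amine.
Halogen count: 1.

1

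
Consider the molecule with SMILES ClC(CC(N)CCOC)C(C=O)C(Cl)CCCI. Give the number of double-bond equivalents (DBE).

Degree of unsaturation = (number of rings) + (number of π bonds).
Ring closures in the SMILES: 0.
π bonds: 1 double bond (each 1 DoU) → 1 DoU from unsaturation.
Total DoU = 0 + 1 = 1.

1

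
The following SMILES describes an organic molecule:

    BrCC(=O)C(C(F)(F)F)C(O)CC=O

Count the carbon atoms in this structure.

Count every carbon token in the SMILES (each C, including those in ring-closure positions and inside branches).
Carbon count: 7.

7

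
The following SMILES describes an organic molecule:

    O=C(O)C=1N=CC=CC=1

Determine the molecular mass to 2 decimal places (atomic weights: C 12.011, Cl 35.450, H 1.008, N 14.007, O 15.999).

First, the molecular formula is C6H5NO2 (counting implicit H from valence).
  C: 6 × 12.011 = 72.066
  H: 5 × 1.008 = 5.040
  N: 1 × 14.007 = 14.007
  O: 2 × 15.999 = 31.998
Sum: 6×12.011 + 5×1.008 + 1×14.007 + 2×15.999 = 123.111 → 123.11 g/mol.

123.11 g/mol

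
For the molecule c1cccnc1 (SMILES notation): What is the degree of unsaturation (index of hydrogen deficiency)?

4

Molecular formula: C5H5N.
DoU = (2C + 2 + N − H − X) / 2, where X is the halogen count and O/S are ignored.
    = (2·5 + 2 + 1 − 5 − 0) / 2 = 8 / 2 = 4.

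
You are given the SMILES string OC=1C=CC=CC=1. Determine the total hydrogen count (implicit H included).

6

Walk through each heavy atom and fill implicit hydrogens from standard valence (C 4, N 3, O 2, S 2, halogen 1):
  atom 1: O, bond orders sum to 1 (valence 2) → 1 H
  atom 2: C, bond orders sum to 4 (valence 4) → 0 H
  atom 3: C, bond orders sum to 3 (valence 4) → 1 H
  atom 4: C, bond orders sum to 3 (valence 4) → 1 H
  atom 5: C, bond orders sum to 3 (valence 4) → 1 H
  atom 6: C, bond orders sum to 3 (valence 4) → 1 H
  atom 7: C, bond orders sum to 3 (valence 4) → 1 H
Total hydrogens: 6.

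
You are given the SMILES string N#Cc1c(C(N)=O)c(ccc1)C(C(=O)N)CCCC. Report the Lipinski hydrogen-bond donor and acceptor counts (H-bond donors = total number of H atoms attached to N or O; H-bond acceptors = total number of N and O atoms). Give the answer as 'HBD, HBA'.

Donors: find every N or O and count the H atoms it carries.
  atom 1 (N): bond orders sum to 3 → 0 H
  atom 6 (N): bond orders sum to 1 → 2 H
  atom 7 (O): bond orders sum to 2 → 0 H
  atom 14 (O): bond orders sum to 2 → 0 H
  atom 15 (N): bond orders sum to 1 → 2 H
Lipinski HBD = 4.
Acceptors: N atoms = 3, O atoms = 2 → HBA = 5.

4, 5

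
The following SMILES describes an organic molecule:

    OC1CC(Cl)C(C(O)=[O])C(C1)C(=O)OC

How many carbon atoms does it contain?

Count every carbon token in the SMILES (each C, including those in ring-closure positions and inside branches).
Carbon count: 9.

9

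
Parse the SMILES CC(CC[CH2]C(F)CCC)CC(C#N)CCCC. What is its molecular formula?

C16H30FN

Walk through each heavy atom and fill implicit hydrogens from standard valence (C 4, N 3, O 2, S 2, halogen 1):
  atom 1: C, bond orders sum to 1 (valence 4) → 3 H
  atom 2: C, bond orders sum to 3 (valence 4) → 1 H
  atom 3: C, bond orders sum to 2 (valence 4) → 2 H
  atom 4: C, bond orders sum to 2 (valence 4) → 2 H
  atom 5: C with explicit H count 2
  atom 6: C, bond orders sum to 3 (valence 4) → 1 H
  atom 7: F (halogen, monovalent) → 0 H
  atom 8: C, bond orders sum to 2 (valence 4) → 2 H
  atom 9: C, bond orders sum to 2 (valence 4) → 2 H
  atom 10: C, bond orders sum to 1 (valence 4) → 3 H
  atom 11: C, bond orders sum to 2 (valence 4) → 2 H
  atom 12: C, bond orders sum to 3 (valence 4) → 1 H
  atom 13: C, bond orders sum to 4 (valence 4) → 0 H
  atom 14: N, bond orders sum to 3 (valence 3) → 0 H
  atom 15: C, bond orders sum to 2 (valence 4) → 2 H
  atom 16: C, bond orders sum to 2 (valence 4) → 2 H
  atom 17: C, bond orders sum to 2 (valence 4) → 2 H
  atom 18: C, bond orders sum to 1 (valence 4) → 3 H
Totals → C:16, H:30, F:1, N:1.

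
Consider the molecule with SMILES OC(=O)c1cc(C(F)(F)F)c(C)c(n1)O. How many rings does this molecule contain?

In SMILES, each pair of matching ring-closure digits denotes one ring-closing bond; the number of such bonds equals the number of independent rings.
Ring-closure bonds here: 1.

1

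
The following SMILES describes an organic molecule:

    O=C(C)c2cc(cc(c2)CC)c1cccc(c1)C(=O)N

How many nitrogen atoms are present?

Scan the SMILES for N atoms (remember two-letter symbols like Cl and Br are single atoms).
Nitrogen count: 1.

1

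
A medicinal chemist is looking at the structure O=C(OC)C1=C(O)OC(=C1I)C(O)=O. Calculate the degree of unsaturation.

5

Molecular formula: C7H5IO6.
DoU = (2C + 2 + N − H − X) / 2, where X is the halogen count and O/S are ignored.
    = (2·7 + 2 + 0 − 5 − 1) / 2 = 10 / 2 = 5.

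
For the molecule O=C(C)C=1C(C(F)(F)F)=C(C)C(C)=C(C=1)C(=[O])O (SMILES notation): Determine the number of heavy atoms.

18

Every atom symbol written in the SMILES (organic subset) is one heavy atom; implicit H are not written.
Heavy atoms by element → C:12, F:3, O:3.
Total: 18.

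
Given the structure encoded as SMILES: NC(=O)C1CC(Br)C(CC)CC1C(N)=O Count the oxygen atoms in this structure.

2

Scan the SMILES for O atoms (remember two-letter symbols like Cl and Br are single atoms).
Oxygen count: 2.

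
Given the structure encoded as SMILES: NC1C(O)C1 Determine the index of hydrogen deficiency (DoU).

1

Molecular formula: C3H7NO.
DoU = (2C + 2 + N − H − X) / 2, where X is the halogen count and O/S are ignored.
    = (2·3 + 2 + 1 − 7 − 0) / 2 = 2 / 2 = 1.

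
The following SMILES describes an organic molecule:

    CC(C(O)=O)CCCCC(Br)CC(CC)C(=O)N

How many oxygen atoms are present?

Scan the SMILES for O atoms (remember two-letter symbols like Cl and Br are single atoms).
Oxygen count: 3.

3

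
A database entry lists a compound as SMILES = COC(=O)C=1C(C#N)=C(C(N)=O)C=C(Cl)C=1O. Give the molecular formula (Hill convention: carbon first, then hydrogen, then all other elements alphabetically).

C10H7ClN2O4

Walk through each heavy atom and fill implicit hydrogens from standard valence (C 4, N 3, O 2, S 2, halogen 1):
  atom 1: C, bond orders sum to 1 (valence 4) → 3 H
  atom 2: O, bond orders sum to 2 (valence 2) → 0 H
  atom 3: C, bond orders sum to 4 (valence 4) → 0 H
  atom 4: O, bond orders sum to 2 (valence 2) → 0 H
  atom 5: C, bond orders sum to 4 (valence 4) → 0 H
  atom 6: C, bond orders sum to 4 (valence 4) → 0 H
  atom 7: C, bond orders sum to 4 (valence 4) → 0 H
  atom 8: N, bond orders sum to 3 (valence 3) → 0 H
  atom 9: C, bond orders sum to 4 (valence 4) → 0 H
  atom 10: C, bond orders sum to 4 (valence 4) → 0 H
  atom 11: N, bond orders sum to 1 (valence 3) → 2 H
  atom 12: O, bond orders sum to 2 (valence 2) → 0 H
  atom 13: C, bond orders sum to 3 (valence 4) → 1 H
  atom 14: C, bond orders sum to 4 (valence 4) → 0 H
  atom 15: Cl (halogen, monovalent) → 0 H
  atom 16: C, bond orders sum to 4 (valence 4) → 0 H
  atom 17: O, bond orders sum to 1 (valence 2) → 1 H
Totals → C:10, H:7, Cl:1, N:2, O:4.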